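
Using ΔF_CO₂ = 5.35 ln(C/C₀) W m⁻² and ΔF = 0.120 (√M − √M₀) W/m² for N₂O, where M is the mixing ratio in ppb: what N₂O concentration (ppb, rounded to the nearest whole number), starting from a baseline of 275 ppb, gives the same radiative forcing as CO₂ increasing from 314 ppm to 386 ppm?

M ≈ 665 ppb

CO₂ forcing: 5.35 × ln(386/314) = 5.35 × 0.206444 = 1.10448 W/m².
Set 0.120(√M − √275) = 1.10448: √M = 1.10448/0.120 + √275 = 9.2040 + 16.5831 = 25.7871.
M = (25.7871)² = 664.97 ppb.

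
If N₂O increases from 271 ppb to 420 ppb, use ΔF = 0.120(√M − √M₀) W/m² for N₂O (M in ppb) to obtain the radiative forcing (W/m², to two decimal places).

ΔF = 0.48 W/m²

N₂O: 0.120 × (√420 − √271) = 0.120 × (20.4939 − 16.4621) = 0.120 × 4.0318 = 0.4838 W/m².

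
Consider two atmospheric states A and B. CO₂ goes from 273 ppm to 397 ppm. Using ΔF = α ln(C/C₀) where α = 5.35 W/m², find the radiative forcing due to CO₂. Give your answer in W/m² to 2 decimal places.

ΔF = 2.00 W/m²

CO₂ absorption bands are partially saturated, so forcing scales with the logarithm of the concentration ratio.
CO₂: 5.35 × ln(397/273) = 5.35 × ln(1.45421) = 5.35 × 0.37446 = 2.0034 W/m².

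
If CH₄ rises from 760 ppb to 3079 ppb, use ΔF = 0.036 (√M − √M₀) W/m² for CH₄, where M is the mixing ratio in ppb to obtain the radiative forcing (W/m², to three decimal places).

CH₄: 0.036 × (√3079 − √760) = 0.036 × (55.4887 − 27.5681) = 0.036 × 27.9206 = 1.0051 W/m².

ΔF = 1.005 W/m²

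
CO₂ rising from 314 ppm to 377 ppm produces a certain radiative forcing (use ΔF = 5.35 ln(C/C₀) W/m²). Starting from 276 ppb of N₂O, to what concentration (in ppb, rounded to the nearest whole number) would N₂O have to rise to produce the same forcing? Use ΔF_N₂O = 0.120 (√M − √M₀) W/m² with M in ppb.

CO₂ forcing: 5.35 × ln(377/314) = 5.35 × 0.182852 = 0.97826 W/m².
Set 0.120(√M − √276) = 0.97826: √M = 0.97826/0.120 + √276 = 8.1522 + 16.6132 = 24.7654.
M = (24.7654)² = 613.33 ppb.

M ≈ 613 ppb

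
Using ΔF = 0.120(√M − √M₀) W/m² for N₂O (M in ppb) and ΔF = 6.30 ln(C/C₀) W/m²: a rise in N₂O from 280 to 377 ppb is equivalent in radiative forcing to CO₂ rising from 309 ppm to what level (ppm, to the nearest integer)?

N₂O forcing: 0.120 × (√377 − √280) = 0.120 × (19.4165 − 16.7332) = 0.120 × 2.6833 = 0.32200 W/m².
Set 6.30 ln(C/309) = 0.32200: ln(C/309) = 0.32200/6.30 = 0.05111, so C = 309 × e^0.05111 = 309 × 1.05244 = 325.20 ppm.

C ≈ 325 ppm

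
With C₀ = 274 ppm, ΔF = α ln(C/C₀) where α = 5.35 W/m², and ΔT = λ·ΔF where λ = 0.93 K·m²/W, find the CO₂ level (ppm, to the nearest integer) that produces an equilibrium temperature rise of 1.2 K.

C ≈ 349 ppm

Required forcing: ΔF = ΔT/λ = 1.2/0.93 = 1.2903 W/m².
Then ln(C/274) = ΔF/5.35 = 1.2903/5.35 = 0.24118.
So C = 274 × e^0.24118 = 274 × 1.27275 = 348.73 ppm.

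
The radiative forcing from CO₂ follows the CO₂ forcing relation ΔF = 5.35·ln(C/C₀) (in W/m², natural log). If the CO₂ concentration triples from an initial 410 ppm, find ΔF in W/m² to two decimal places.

ΔF = 5.88 W/m²

Because the forcing depends only on the ratio C/C₀, the initial concentration does not enter.
ΔF = 5.35 × ln(3) = 5.35 × 1.09861 = 5.8776 W/m².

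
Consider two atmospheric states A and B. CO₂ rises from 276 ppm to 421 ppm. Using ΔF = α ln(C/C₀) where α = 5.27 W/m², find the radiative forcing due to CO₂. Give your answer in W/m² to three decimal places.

CO₂: 5.27 × ln(421/276) = 5.27 × ln(1.52536) = 5.27 × 0.42223 = 2.2252 W/m².

ΔF = 2.225 W/m²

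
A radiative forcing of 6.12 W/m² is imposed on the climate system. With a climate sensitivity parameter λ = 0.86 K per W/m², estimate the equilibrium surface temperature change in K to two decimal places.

ΔT = λ ΔF = 0.86 × 6.12 = 5.2632 K.

ΔT = 5.26 K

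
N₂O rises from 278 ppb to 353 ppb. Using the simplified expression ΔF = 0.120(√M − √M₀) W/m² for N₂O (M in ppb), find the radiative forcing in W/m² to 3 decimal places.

N₂O: 0.120 × (√353 − √278) = 0.120 × (18.7883 − 16.6733) = 0.120 × 2.1150 = 0.2538 W/m².

ΔF = 0.254 W/m²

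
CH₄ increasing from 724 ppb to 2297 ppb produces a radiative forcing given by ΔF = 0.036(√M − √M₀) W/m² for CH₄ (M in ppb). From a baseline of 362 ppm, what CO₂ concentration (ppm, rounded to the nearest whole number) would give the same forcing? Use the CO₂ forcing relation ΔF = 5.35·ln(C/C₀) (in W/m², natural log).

C ≈ 417 ppm

CH₄ forcing: 0.036 × (√2297 − √724) = 0.036 × (47.9270 − 26.9072) = 0.036 × 21.0198 = 0.75671 W/m².
Set 5.35 ln(C/362) = 0.75671: ln(C/362) = 0.75671/5.35 = 0.14144, so C = 362 × e^0.14144 = 362 × 1.15193 = 417.00 ppm.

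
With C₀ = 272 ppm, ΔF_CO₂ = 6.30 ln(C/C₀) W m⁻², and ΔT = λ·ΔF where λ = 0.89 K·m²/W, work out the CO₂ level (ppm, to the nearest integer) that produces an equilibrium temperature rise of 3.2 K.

C ≈ 481 ppm

Required forcing: ΔF = ΔT/λ = 3.2/0.89 = 3.5955 W/m².
Then ln(C/272) = ΔF/6.30 = 3.5955/6.30 = 0.57071.
So C = 272 × e^0.57071 = 272 × 1.76952 = 481.31 ppm.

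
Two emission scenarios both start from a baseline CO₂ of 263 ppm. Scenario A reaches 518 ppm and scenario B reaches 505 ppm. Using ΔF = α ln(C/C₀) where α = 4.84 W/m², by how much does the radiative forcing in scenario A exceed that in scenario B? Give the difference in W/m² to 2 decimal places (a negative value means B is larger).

ΔF_A = 4.84 ln(518/263) = 4.84 × 0.67782 = 3.2806 W/m².
ΔF_B = 4.84 ln(505/263) = 4.84 × 0.65240 = 3.1576 W/m².
Difference: 3.2806 − 3.1576 = 0.1230 W/m².
(Equivalently, ΔF_A − ΔF_B = 4.84 ln(518/505) = 4.84 × 0.02542 = 0.1230 W/m².)

ΔF_A − ΔF_B = 0.12 W/m²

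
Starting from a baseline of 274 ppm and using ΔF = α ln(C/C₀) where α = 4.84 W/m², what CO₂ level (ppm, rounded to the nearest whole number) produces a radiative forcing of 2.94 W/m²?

Set 4.84 ln(C/274) = 2.94, so ln(C/274) = 2.94/4.84 = 0.60744.
Then C/274 = e^0.60744 = 1.83573, giving C = 274 × 1.83573 = 502.99 ppm.

C ≈ 503 ppm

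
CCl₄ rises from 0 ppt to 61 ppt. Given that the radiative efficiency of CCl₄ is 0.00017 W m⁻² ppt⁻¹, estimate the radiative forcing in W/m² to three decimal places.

CCl₄: ΔF = 0.00017 × (61 − 0) = 0.00017 × 61 = 0.0104 W/m².

ΔF = 0.010 W/m²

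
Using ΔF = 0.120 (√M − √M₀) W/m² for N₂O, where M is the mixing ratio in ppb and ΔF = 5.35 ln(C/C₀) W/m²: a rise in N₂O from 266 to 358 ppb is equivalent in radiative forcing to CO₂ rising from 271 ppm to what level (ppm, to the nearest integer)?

C ≈ 287 ppm

N₂O forcing: 0.120 × (√358 − √266) = 0.120 × (18.9209 − 16.3095) = 0.120 × 2.6114 = 0.31337 W/m².
Set 5.35 ln(C/271) = 0.31337: ln(C/271) = 0.31337/5.35 = 0.05857, so C = 271 × e^0.05857 = 271 × 1.06032 = 287.35 ppm.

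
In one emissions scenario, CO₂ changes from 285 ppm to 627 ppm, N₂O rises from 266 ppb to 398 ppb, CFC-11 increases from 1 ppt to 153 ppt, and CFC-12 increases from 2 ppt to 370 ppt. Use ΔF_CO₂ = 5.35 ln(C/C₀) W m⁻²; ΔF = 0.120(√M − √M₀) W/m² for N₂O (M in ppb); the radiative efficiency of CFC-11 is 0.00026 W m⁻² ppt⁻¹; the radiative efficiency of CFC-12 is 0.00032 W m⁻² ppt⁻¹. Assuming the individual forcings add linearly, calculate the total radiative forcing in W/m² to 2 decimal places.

CO₂: 5.35 × ln(627/285) = 5.35 × ln(2.20000) = 5.35 × 0.78846 = 4.2183 W/m².
N₂O: 0.120 × (√398 − √266) = 0.120 × (19.9499 − 16.3095) = 0.120 × 3.6404 = 0.4368 W/m².
CFC-11: ΔF = 0.00026 × (153 − 1) = 0.00026 × 152 = 0.0395 W/m².
CFC-12: ΔF = 0.00032 × (370 − 2) = 0.00032 × 368 = 0.1178 W/m².
Total ΔF = 4.2183 + 0.4368 + 0.0395 + 0.1178 = 4.8124 W/m².

ΔF = 4.81 W/m²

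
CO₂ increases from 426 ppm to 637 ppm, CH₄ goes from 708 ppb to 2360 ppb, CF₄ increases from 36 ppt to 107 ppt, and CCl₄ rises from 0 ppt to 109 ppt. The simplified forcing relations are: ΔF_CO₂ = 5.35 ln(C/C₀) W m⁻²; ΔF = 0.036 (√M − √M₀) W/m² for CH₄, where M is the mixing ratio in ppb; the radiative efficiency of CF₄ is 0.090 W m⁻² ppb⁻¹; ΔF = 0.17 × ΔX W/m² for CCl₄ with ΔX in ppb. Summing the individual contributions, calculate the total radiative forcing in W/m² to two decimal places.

CO₂: 5.35 × ln(637/426) = 5.35 × ln(1.49531) = 5.35 × 0.40233 = 2.1525 W/m².
CH₄: 0.036 × (√2360 − √708) = 0.036 × (48.5798 − 26.6083) = 0.036 × 21.9715 = 0.7910 W/m².
CF₄: Δ = 107 − 36 = 71 ppt = 0.071 ppb; ΔF = 0.090 × 0.071 = 0.0064 W/m².
CCl₄: Δ = 109 − 0 = 109 ppt = 0.109 ppb; ΔF = 0.17 × 0.109 = 0.0185 W/m².
Total ΔF = 2.1525 + 0.7910 + 0.0064 + 0.0185 = 2.9684 W/m².

ΔF = 2.97 W/m²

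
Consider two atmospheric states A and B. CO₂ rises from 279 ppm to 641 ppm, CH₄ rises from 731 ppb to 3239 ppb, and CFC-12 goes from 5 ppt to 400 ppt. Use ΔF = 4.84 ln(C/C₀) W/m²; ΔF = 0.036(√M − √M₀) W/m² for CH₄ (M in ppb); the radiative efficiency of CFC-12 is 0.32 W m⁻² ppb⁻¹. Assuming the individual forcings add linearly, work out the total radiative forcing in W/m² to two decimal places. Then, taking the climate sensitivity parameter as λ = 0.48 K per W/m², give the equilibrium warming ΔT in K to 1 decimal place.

ΔF = 5.23 W/m²; ΔT = 2.5 K

CO₂: 4.84 × ln(641/279) = 4.84 × ln(2.29749) = 4.84 × 0.83182 = 4.0260 W/m².
CH₄: 0.036 × (√3239 − √731) = 0.036 × (56.9122 − 27.0370) = 0.036 × 29.8752 = 1.0755 W/m².
CFC-12: Δ = 400 − 5 = 395 ppt = 0.395 ppb; ΔF = 0.32 × 0.395 = 0.1264 W/m².
Total ΔF = 4.0260 + 1.0755 + 0.1264 = 5.2279 W/m².
ΔT = λ ΔF = 0.48 × 5.23 = 2.5104 K.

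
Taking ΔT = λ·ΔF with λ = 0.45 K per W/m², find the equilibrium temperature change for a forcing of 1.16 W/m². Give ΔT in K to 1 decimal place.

ΔT = 0.5 K

ΔT = λ ΔF = 0.45 × 1.16 = 0.5220 K.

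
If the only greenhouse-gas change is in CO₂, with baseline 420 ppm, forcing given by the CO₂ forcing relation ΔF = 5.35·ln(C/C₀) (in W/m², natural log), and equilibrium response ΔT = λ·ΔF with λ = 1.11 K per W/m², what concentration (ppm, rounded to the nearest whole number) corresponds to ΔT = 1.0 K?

Required forcing: ΔF = ΔT/λ = 1.0/1.11 = 0.9009 W/m².
Then ln(C/420) = ΔF/5.35 = 0.9009/5.35 = 0.16839.
So C = 420 × e^0.16839 = 420 × 1.18340 = 497.03 ppm.

C ≈ 497 ppm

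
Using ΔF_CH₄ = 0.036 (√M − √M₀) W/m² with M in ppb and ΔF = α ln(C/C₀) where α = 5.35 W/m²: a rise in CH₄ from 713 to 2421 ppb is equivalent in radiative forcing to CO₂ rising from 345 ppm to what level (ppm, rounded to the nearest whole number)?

CH₄ forcing: 0.036 × (√2421 − √713) = 0.036 × (49.2037 − 26.7021) = 0.036 × 22.5016 = 0.81006 W/m².
Set 5.35 ln(C/345) = 0.81006: ln(C/345) = 0.81006/5.35 = 0.15141, so C = 345 × e^0.15141 = 345 × 1.16347 = 401.40 ppm.

C ≈ 401 ppm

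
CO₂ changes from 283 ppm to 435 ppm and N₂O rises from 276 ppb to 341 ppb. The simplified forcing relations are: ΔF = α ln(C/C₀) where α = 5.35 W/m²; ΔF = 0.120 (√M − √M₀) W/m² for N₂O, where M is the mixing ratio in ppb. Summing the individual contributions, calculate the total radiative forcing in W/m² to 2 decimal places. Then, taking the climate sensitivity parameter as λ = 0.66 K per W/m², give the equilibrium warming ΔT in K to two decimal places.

CO₂: 5.35 × ln(435/283) = 5.35 × ln(1.53710) = 5.35 × 0.42990 = 2.3000 W/m².
N₂O: 0.120 × (√341 − √276) = 0.120 × (18.4662 − 16.6132) = 0.120 × 1.8530 = 0.2224 W/m².
Total ΔF = 2.3000 + 0.2224 = 2.5224 W/m².
ΔT = λ ΔF = 0.66 × 2.52 = 1.6632 K.

ΔF = 2.52 W/m²; ΔT = 1.66 K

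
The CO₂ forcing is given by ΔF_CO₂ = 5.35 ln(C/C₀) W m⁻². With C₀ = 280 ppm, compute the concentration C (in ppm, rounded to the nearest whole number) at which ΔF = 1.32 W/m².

C ≈ 358 ppm

Set 5.35 ln(C/280) = 1.32, so ln(C/280) = 1.32/5.35 = 0.24673.
Then C/280 = e^0.24673 = 1.27983, giving C = 280 × 1.27983 = 358.35 ppm.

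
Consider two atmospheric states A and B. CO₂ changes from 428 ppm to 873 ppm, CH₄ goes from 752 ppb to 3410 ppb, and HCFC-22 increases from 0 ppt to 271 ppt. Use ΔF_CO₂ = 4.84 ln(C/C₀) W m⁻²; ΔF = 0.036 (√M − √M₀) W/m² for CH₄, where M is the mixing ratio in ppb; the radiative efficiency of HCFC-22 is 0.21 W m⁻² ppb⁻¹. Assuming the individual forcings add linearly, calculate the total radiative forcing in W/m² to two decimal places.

ΔF = 4.62 W/m²

CO₂: 4.84 × ln(873/428) = 4.84 × ln(2.03972) = 4.84 × 0.71281 = 3.4500 W/m².
CH₄: 0.036 × (√3410 − √752) = 0.036 × (58.3952 − 27.4226) = 0.036 × 30.9726 = 1.1150 W/m².
HCFC-22: Δ = 271 − 0 = 271 ppt = 0.271 ppb; ΔF = 0.21 × 0.271 = 0.0569 W/m².
Total ΔF = 3.4500 + 1.1150 + 0.0569 = 4.6219 W/m².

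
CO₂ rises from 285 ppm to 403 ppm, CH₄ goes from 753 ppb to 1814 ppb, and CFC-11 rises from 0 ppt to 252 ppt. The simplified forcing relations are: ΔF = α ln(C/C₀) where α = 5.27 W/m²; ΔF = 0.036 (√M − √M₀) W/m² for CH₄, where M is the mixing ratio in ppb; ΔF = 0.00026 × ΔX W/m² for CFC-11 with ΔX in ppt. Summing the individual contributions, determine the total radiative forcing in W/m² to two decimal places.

ΔF = 2.44 W/m²

CO₂: 5.27 × ln(403/285) = 5.27 × ln(1.41404) = 5.27 × 0.34645 = 1.8258 W/m².
CH₄: 0.036 × (√1814 − √753) = 0.036 × (42.5911 − 27.4408) = 0.036 × 15.1503 = 0.5454 W/m².
CFC-11: ΔF = 0.00026 × (252 − 0) = 0.00026 × 252 = 0.0655 W/m².
Total ΔF = 1.8258 + 0.5454 + 0.0655 = 2.4367 W/m².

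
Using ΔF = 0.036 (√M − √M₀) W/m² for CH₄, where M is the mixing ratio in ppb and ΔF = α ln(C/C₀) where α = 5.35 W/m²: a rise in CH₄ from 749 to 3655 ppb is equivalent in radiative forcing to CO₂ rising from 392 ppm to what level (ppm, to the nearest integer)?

C ≈ 490 ppm

CH₄ forcing: 0.036 × (√3655 − √749) = 0.036 × (60.4566 − 27.3679) = 0.036 × 33.0887 = 1.19119 W/m².
Set 5.35 ln(C/392) = 1.19119: ln(C/392) = 1.19119/5.35 = 0.22265, so C = 392 × e^0.22265 = 392 × 1.24938 = 489.76 ppm.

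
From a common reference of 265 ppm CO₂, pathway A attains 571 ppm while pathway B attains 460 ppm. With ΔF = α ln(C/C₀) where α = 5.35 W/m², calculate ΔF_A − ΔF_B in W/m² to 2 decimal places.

ΔF_A = 5.35 ln(571/265) = 5.35 × 0.76766 = 4.1070 W/m².
ΔF_B = 5.35 ln(460/265) = 5.35 × 0.55150 = 2.9505 W/m².
Difference: 4.1070 − 2.9505 = 1.1565 W/m².

ΔF_A − ΔF_B = 1.16 W/m²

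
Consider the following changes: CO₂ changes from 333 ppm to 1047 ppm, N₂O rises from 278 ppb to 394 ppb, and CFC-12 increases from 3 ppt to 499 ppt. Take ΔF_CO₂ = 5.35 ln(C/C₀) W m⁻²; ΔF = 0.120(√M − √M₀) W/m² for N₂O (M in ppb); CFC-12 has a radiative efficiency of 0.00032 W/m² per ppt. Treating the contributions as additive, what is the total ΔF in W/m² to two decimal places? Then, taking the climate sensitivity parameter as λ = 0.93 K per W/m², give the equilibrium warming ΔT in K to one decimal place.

ΔF = 6.67 W/m²; ΔT = 6.2 K

CO₂: 5.35 × ln(1047/333) = 5.35 × ln(3.14414) = 5.35 × 1.14554 = 6.1286 W/m².
N₂O: 0.120 × (√394 − √278) = 0.120 × (19.8494 − 16.6733) = 0.120 × 3.1761 = 0.3811 W/m².
CFC-12: ΔF = 0.00032 × (499 − 3) = 0.00032 × 496 = 0.1587 W/m².
Total ΔF = 6.1286 + 0.3811 + 0.1587 = 6.6684 W/m².
ΔT = λ ΔF = 0.93 × 6.67 = 6.2031 K.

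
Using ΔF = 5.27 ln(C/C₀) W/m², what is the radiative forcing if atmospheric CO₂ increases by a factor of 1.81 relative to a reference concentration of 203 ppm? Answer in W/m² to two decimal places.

Because the forcing depends only on the ratio C/C₀, the initial concentration does not enter.
ΔF = 5.27 × ln(1.81) = 5.27 × 0.59333 = 3.1268 W/m².

ΔF = 3.13 W/m²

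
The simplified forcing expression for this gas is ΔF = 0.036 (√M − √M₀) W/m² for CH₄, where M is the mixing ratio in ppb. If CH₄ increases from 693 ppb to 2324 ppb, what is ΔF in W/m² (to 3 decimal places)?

CH₄: 0.036 × (√2324 − √693) = 0.036 × (48.2079 − 26.3249) = 0.036 × 21.8830 = 0.7878 W/m².

ΔF = 0.788 W/m²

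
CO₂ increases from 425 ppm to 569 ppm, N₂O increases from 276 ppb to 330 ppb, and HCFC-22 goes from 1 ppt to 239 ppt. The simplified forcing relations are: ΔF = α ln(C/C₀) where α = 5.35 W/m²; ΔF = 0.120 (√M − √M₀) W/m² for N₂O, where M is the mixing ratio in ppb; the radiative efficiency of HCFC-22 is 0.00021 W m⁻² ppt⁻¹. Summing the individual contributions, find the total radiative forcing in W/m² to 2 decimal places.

CO₂: 5.35 × ln(569/425) = 5.35 × ln(1.33882) = 5.35 × 0.29179 = 1.5611 W/m².
N₂O: 0.120 × (√330 − √276) = 0.120 × (18.1659 − 16.6132) = 0.120 × 1.5527 = 0.1863 W/m².
HCFC-22: ΔF = 0.00021 × (239 − 1) = 0.00021 × 238 = 0.0500 W/m².
Total ΔF = 1.5611 + 0.1863 + 0.0500 = 1.7974 W/m².

ΔF = 1.80 W/m²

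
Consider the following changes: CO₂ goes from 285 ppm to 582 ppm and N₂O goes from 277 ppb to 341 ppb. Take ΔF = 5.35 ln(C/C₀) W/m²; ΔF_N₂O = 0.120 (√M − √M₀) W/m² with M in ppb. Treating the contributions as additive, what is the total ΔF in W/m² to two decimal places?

CO₂: 5.35 × ln(582/285) = 5.35 × ln(2.04211) = 5.35 × 0.71398 = 3.8198 W/m².
N₂O: 0.120 × (√341 − √277) = 0.120 × (18.4662 − 16.6433) = 0.120 × 1.8229 = 0.2187 W/m².
Total ΔF = 3.8198 + 0.2187 = 4.0385 W/m².

ΔF = 4.04 W/m²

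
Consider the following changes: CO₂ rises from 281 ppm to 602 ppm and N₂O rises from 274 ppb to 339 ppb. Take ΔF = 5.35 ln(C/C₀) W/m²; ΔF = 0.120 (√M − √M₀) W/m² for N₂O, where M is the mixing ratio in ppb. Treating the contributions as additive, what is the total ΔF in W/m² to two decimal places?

CO₂: 5.35 × ln(602/281) = 5.35 × ln(2.14235) = 5.35 × 0.76190 = 4.0762 W/m².
N₂O: 0.120 × (√339 − √274) = 0.120 × (18.4120 − 16.5529) = 0.120 × 1.8591 = 0.2231 W/m².
Total ΔF = 4.0762 + 0.2231 = 4.2993 W/m².

ΔF = 4.30 W/m²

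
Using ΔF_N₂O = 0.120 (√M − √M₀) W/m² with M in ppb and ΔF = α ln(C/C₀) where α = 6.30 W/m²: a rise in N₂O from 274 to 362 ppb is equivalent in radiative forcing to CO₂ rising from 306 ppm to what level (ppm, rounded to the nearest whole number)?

C ≈ 321 ppm

N₂O forcing: 0.120 × (√362 − √274) = 0.120 × (19.0263 − 16.5529) = 0.120 × 2.4734 = 0.29681 W/m².
Set 6.30 ln(C/306) = 0.29681: ln(C/306) = 0.29681/6.30 = 0.04711, so C = 306 × e^0.04711 = 306 × 1.04824 = 320.76 ppm.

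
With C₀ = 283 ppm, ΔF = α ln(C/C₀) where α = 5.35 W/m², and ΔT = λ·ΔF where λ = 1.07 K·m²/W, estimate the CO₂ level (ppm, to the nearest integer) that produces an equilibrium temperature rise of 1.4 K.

Required forcing: ΔF = ΔT/λ = 1.4/1.07 = 1.3084 W/m².
Then ln(C/283) = ΔF/5.35 = 1.3084/5.35 = 0.24456.
So C = 283 × e^0.24456 = 283 × 1.27706 = 361.41 ppm.

C ≈ 361 ppm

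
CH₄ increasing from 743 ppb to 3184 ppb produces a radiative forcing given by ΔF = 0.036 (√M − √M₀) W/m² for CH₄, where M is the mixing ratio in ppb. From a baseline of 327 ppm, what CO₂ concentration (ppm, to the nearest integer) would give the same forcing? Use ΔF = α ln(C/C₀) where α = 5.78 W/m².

CH₄ forcing: 0.036 × (√3184 − √743) = 0.036 × (56.4269 − 27.2580) = 0.036 × 29.1689 = 1.05008 W/m².
Set 5.78 ln(C/327) = 1.05008: ln(C/327) = 1.05008/5.78 = 0.18167, so C = 327 × e^0.18167 = 327 × 1.19922 = 392.14 ppm.

C ≈ 392 ppm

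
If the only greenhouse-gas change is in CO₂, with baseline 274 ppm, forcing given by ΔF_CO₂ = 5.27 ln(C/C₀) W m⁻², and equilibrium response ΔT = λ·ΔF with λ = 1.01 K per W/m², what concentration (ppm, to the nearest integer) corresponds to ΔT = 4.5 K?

C ≈ 638 ppm

Required forcing: ΔF = ΔT/λ = 4.5/1.01 = 4.4554 W/m².
Then ln(C/274) = ΔF/5.27 = 4.4554/5.27 = 0.84543.
So C = 274 × e^0.84543 = 274 × 2.32898 = 638.14 ppm.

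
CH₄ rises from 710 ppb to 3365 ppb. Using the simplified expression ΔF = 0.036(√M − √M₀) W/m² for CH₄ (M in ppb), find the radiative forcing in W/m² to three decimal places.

ΔF = 1.129 W/m²

CH₄: 0.036 × (√3365 − √710) = 0.036 × (58.0086 − 26.6458) = 0.036 × 31.3628 = 1.1291 W/m².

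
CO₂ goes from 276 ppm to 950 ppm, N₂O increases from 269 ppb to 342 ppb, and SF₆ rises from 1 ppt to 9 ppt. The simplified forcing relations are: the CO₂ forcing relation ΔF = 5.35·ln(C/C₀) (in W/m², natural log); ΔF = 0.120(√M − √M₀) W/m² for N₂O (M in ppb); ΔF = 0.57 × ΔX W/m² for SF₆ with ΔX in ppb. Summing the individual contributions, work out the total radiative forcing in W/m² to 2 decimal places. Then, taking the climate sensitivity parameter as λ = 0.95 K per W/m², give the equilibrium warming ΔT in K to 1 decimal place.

CO₂: 5.35 × ln(950/276) = 5.35 × ln(3.44203) = 5.35 × 1.23606 = 6.6129 W/m².
N₂O: 0.120 × (√342 − √269) = 0.120 × (18.4932 − 16.4012) = 0.120 × 2.0920 = 0.2510 W/m².
SF₆: Δ = 9 − 1 = 8 ppt = 0.008 ppb; ΔF = 0.57 × 0.008 = 0.0046 W/m².
Total ΔF = 6.6129 + 0.2510 + 0.0046 = 6.8685 W/m².
ΔT = λ ΔF = 0.95 × 6.87 = 6.5265 K.

ΔF = 6.87 W/m²; ΔT = 6.5 K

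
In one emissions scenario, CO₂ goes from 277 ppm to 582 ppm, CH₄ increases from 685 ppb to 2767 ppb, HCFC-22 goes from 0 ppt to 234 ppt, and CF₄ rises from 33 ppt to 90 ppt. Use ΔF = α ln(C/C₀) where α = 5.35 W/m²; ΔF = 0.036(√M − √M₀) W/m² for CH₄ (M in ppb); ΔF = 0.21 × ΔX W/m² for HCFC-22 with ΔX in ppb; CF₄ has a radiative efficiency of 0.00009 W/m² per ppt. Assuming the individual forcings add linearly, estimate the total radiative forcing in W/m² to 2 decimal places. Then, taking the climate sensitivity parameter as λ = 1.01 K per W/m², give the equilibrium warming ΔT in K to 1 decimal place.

CO₂: 5.35 × ln(582/277) = 5.35 × ln(2.10108) = 5.35 × 0.74245 = 3.9721 W/m².
CH₄: 0.036 × (√2767 − √685) = 0.036 × (52.6023 − 26.1725) = 0.036 × 26.4298 = 0.9515 W/m².
HCFC-22: Δ = 234 − 0 = 234 ppt = 0.234 ppb; ΔF = 0.21 × 0.234 = 0.0491 W/m².
CF₄: ΔF = 0.00009 × (90 − 33) = 0.00009 × 57 = 0.0051 W/m².
Total ΔF = 3.9721 + 0.9515 + 0.0491 + 0.0051 = 4.9778 W/m².
ΔT = λ ΔF = 1.01 × 4.98 = 5.0298 K.

ΔF = 4.98 W/m²; ΔT = 5.0 K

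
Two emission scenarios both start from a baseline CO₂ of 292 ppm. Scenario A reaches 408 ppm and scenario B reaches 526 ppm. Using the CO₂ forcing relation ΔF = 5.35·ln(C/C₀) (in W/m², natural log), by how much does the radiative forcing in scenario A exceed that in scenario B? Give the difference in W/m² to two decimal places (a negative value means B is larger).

ΔF_A = 5.35 ln(408/292) = 5.35 × 0.33451 = 1.7896 W/m².
ΔF_B = 5.35 ln(526/292) = 5.35 × 0.58855 = 3.1487 W/m².
Difference: 1.7896 − 3.1487 = -1.3591 W/m².

ΔF_A − ΔF_B = -1.36 W/m²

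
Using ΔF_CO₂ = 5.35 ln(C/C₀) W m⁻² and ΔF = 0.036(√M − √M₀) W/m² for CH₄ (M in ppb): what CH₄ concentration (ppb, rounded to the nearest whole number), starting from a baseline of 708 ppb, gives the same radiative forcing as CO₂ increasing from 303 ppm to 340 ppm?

CO₂ forcing: 5.35 × ln(340/303) = 5.35 × 0.115213 = 0.61639 W/m².
Set 0.036(√M − √708) = 0.61639: √M = 0.61639/0.036 + √708 = 17.1219 + 26.6083 = 43.7302.
M = (43.7302)² = 1912.33 ppb.

M ≈ 1912 ppb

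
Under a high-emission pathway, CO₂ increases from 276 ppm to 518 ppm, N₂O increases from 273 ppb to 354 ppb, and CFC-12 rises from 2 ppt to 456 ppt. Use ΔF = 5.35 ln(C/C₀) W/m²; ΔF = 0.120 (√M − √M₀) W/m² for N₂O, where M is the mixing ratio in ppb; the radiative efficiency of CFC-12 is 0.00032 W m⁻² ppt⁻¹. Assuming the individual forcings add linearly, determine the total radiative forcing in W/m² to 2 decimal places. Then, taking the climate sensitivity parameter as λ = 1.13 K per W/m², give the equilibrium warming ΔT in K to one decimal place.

ΔF = 3.79 W/m²; ΔT = 4.3 K

CO₂: 5.35 × ln(518/276) = 5.35 × ln(1.87681) = 5.35 × 0.62957 = 3.3682 W/m².
N₂O: 0.120 × (√354 − √273) = 0.120 × (18.8149 − 16.5227) = 0.120 × 2.2922 = 0.2751 W/m².
CFC-12: ΔF = 0.00032 × (456 − 2) = 0.00032 × 454 = 0.1453 W/m².
Total ΔF = 3.3682 + 0.2751 + 0.1453 = 3.7886 W/m².
ΔT = λ ΔF = 1.13 × 3.79 = 4.2827 K.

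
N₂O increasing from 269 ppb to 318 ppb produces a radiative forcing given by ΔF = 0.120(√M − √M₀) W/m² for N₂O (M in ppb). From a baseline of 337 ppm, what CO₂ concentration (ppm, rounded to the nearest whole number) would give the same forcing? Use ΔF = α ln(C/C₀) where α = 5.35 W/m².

N₂O forcing: 0.120 × (√318 − √269) = 0.120 × (17.8326 − 16.4012) = 0.120 × 1.4314 = 0.17177 W/m².
Set 5.35 ln(C/337) = 0.17177: ln(C/337) = 0.17177/5.35 = 0.03211, so C = 337 × e^0.03211 = 337 × 1.03263 = 348.00 ppm.

C ≈ 348 ppm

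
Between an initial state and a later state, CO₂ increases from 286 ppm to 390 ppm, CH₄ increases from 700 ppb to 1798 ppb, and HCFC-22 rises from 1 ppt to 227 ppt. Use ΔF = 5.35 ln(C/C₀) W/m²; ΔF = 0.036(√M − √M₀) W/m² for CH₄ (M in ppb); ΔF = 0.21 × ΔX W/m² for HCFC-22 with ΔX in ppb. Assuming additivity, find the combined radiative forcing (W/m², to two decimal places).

ΔF = 2.28 W/m²

CO₂: 5.35 × ln(390/286) = 5.35 × ln(1.36364) = 5.35 × 0.31016 = 1.6594 W/m².
CH₄: 0.036 × (√1798 − √700) = 0.036 × (42.4028 − 26.4575) = 0.036 × 15.9453 = 0.5740 W/m².
HCFC-22: Δ = 227 − 1 = 226 ppt = 0.226 ppb; ΔF = 0.21 × 0.226 = 0.0475 W/m².
Total ΔF = 1.6594 + 0.5740 + 0.0475 = 2.2809 W/m².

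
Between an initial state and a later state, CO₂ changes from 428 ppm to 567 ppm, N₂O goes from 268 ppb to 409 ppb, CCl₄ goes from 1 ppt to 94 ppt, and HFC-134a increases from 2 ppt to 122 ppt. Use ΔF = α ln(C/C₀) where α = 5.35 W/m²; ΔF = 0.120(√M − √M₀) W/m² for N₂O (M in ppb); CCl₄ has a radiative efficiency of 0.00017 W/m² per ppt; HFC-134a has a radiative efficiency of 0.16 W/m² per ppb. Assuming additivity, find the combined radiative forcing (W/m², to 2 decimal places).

CO₂: 5.35 × ln(567/428) = 5.35 × ln(1.32477) = 5.35 × 0.28124 = 1.5046 W/m².
N₂O: 0.120 × (√409 − √268) = 0.120 × (20.2237 − 16.3707) = 0.120 × 3.8530 = 0.4624 W/m².
CCl₄: ΔF = 0.00017 × (94 − 1) = 0.00017 × 93 = 0.0158 W/m².
HFC-134a: Δ = 122 − 2 = 120 ppt = 0.120 ppb; ΔF = 0.16 × 0.120 = 0.0192 W/m².
Total ΔF = 1.5046 + 0.4624 + 0.0158 + 0.0192 = 2.0020 W/m².

ΔF = 2.00 W/m²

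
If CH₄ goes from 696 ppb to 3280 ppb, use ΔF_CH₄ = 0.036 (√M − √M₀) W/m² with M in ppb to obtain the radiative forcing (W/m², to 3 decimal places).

CH₄: 0.036 × (√3280 − √696) = 0.036 × (57.2713 − 26.3818) = 0.036 × 30.8895 = 1.1120 W/m².

ΔF = 1.112 W/m²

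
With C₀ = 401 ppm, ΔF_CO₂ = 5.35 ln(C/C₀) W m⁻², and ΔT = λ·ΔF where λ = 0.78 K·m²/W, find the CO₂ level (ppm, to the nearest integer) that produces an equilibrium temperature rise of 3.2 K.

C ≈ 863 ppm

Required forcing: ΔF = ΔT/λ = 3.2/0.78 = 4.1026 W/m².
Then ln(C/401) = ΔF/5.35 = 4.1026/5.35 = 0.76684.
So C = 401 × e^0.76684 = 401 × 2.15295 = 863.33 ppm.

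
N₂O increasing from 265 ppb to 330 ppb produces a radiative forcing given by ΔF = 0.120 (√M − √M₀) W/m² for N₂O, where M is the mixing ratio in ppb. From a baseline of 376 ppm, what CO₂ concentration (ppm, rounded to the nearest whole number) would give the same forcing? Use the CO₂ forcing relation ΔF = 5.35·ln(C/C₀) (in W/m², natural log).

N₂O forcing: 0.120 × (√330 − √265) = 0.120 × (18.1659 − 16.2788) = 0.120 × 1.8871 = 0.22645 W/m².
Set 5.35 ln(C/376) = 0.22645: ln(C/376) = 0.22645/5.35 = 0.04233, so C = 376 × e^0.04233 = 376 × 1.04324 = 392.26 ppm.

C ≈ 392 ppm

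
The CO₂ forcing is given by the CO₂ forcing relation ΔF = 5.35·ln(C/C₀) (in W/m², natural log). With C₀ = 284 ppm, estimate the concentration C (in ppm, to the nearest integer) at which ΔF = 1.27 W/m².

Set 5.35 ln(C/284) = 1.27, so ln(C/284) = 1.27/5.35 = 0.23738.
Then C/284 = e^0.23738 = 1.26792, giving C = 284 × 1.26792 = 360.09 ppm.

C ≈ 360 ppm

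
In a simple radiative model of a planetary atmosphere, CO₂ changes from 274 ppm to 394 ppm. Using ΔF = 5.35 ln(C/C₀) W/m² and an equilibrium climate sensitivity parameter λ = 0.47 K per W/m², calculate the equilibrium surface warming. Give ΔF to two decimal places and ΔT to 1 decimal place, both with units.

ΔF = 1.94 W/m²; ΔT = 0.9 K

CO₂: 5.35 × ln(394/274) = 5.35 × ln(1.43796) = 5.35 × 0.36323 = 1.9433 W/m².
ΔT = λ ΔF = 0.47 × 1.94 = 0.9118 K.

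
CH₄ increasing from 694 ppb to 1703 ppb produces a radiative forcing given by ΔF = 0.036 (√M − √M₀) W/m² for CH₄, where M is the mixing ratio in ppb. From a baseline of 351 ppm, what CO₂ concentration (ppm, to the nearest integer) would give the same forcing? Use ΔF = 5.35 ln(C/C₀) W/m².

C ≈ 388 ppm

CH₄ forcing: 0.036 × (√1703 − √694) = 0.036 × (41.2674 − 26.3439) = 0.036 × 14.9235 = 0.53725 W/m².
Set 5.35 ln(C/351) = 0.53725: ln(C/351) = 0.53725/5.35 = 0.10042, so C = 351 × e^0.10042 = 351 × 1.10564 = 388.08 ppm.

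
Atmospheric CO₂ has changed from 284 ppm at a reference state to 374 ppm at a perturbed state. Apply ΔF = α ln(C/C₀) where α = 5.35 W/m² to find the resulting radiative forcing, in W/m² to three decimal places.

ΔF = 1.473 W/m²

CO₂: 5.35 × ln(374/284) = 5.35 × ln(1.31690) = 5.35 × 0.27528 = 1.4727 W/m².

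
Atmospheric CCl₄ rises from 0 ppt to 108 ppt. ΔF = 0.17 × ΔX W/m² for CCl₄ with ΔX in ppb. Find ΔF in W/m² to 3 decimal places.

ΔF = 0.018 W/m²

CCl₄: Δ = 108 − 0 = 108 ppt = 0.108 ppb; ΔF = 0.17 × 0.108 = 0.0184 W/m².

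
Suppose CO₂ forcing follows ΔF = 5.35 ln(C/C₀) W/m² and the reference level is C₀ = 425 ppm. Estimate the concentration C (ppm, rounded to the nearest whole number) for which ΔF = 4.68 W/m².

Set 5.35 ln(C/425) = 4.68, so ln(C/425) = 4.68/5.35 = 0.87477.
Then C/425 = e^0.87477 = 2.39832, giving C = 425 × 2.39832 = 1019.29 ppm.

C ≈ 1019 ppm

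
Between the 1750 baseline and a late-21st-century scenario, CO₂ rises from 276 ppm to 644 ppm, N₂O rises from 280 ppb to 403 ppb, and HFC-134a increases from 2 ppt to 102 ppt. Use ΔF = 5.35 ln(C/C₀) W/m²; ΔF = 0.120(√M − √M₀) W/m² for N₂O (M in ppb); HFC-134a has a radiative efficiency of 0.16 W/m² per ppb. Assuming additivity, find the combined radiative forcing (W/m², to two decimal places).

ΔF = 4.95 W/m²

CO₂: 5.35 × ln(644/276) = 5.35 × ln(2.33333) = 5.35 × 0.84730 = 4.5331 W/m².
N₂O: 0.120 × (√403 − √280) = 0.120 × (20.0749 − 16.7332) = 0.120 × 3.3417 = 0.4010 W/m².
HFC-134a: Δ = 102 − 2 = 100 ppt = 0.100 ppb; ΔF = 0.16 × 0.100 = 0.0160 W/m².
Total ΔF = 4.5331 + 0.4010 + 0.0160 = 4.9501 W/m².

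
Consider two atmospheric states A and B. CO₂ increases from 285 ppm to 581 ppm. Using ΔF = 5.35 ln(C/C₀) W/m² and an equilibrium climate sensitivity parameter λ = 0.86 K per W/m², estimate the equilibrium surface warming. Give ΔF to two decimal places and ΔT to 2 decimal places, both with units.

CO₂: 5.35 × ln(581/285) = 5.35 × ln(2.03860) = 5.35 × 0.71226 = 3.8106 W/m².
ΔT = λ ΔF = 0.86 × 3.81 = 3.2766 K.

ΔF = 3.81 W/m²; ΔT = 3.28 K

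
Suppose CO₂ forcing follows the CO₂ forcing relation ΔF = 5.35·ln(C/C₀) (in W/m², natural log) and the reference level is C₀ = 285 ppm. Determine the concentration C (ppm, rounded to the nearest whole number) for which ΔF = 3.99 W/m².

Set 5.35 ln(C/285) = 3.99, so ln(C/285) = 3.99/5.35 = 0.74579.
Then C/285 = e^0.74579 = 2.10811, giving C = 285 × 2.10811 = 600.81 ppm.

C ≈ 601 ppm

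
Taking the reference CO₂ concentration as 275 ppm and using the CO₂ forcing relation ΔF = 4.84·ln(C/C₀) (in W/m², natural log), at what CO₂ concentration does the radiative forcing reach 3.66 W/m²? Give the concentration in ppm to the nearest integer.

C ≈ 586 ppm

Set 4.84 ln(C/275) = 3.66, so ln(C/275) = 3.66/4.84 = 0.75620.
Then C/275 = e^0.75620 = 2.13017, giving C = 275 × 2.13017 = 585.80 ppm.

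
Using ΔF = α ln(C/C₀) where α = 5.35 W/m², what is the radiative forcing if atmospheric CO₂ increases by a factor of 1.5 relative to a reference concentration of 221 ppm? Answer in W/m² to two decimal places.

ΔF = 2.17 W/m²

ΔF = 5.35 × ln(1.5) = 5.35 × 0.40547 = 2.1693 W/m².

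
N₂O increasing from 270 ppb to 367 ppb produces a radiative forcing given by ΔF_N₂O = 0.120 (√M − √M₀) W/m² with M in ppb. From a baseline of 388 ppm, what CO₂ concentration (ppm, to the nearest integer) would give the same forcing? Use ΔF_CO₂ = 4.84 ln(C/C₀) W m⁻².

N₂O forcing: 0.120 × (√367 − √270) = 0.120 × (19.1572 − 16.4317) = 0.120 × 2.7255 = 0.32706 W/m².
Set 4.84 ln(C/388) = 0.32706: ln(C/388) = 0.32706/4.84 = 0.06757, so C = 388 × e^0.06757 = 388 × 1.06991 = 415.13 ppm.

C ≈ 415 ppm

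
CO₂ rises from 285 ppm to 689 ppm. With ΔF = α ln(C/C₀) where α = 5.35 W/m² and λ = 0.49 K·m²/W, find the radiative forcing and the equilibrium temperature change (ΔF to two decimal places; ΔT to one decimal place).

ΔF = 4.72 W/m²; ΔT = 2.3 K

CO₂: 5.35 × ln(689/285) = 5.35 × ln(2.41754) = 5.35 × 0.88275 = 4.7227 W/m².
ΔT = λ ΔF = 0.49 × 4.72 = 2.3128 K.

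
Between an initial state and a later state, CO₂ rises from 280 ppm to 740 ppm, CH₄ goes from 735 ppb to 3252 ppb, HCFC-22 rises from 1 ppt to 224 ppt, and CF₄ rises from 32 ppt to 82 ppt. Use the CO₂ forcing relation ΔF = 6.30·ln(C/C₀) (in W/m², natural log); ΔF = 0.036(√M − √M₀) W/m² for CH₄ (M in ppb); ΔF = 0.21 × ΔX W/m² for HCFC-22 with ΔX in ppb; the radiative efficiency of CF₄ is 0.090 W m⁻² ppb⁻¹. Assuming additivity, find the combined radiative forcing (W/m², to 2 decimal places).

ΔF = 7.25 W/m²

CO₂: 6.30 × ln(740/280) = 6.30 × ln(2.64286) = 6.30 × 0.97186 = 6.1227 W/m².
CH₄: 0.036 × (√3252 − √735) = 0.036 × (57.0263 − 27.1109) = 0.036 × 29.9154 = 1.0770 W/m².
HCFC-22: Δ = 224 − 1 = 223 ppt = 0.223 ppb; ΔF = 0.21 × 0.223 = 0.0468 W/m².
CF₄: Δ = 82 − 32 = 50 ppt = 0.050 ppb; ΔF = 0.090 × 0.050 = 0.0045 W/m².
Total ΔF = 6.1227 + 1.0770 + 0.0468 + 0.0045 = 7.2510 W/m².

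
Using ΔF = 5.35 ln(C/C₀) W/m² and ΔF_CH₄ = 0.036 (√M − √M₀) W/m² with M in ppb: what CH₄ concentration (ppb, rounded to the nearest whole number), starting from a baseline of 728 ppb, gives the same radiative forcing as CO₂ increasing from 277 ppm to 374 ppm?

M ≈ 5127 ppb

CO₂ forcing: 5.35 × ln(374/277) = 5.35 × 0.300238 = 1.60627 W/m².
Set 0.036(√M − √728) = 1.60627: √M = 1.60627/0.036 + √728 = 44.6186 + 26.9815 = 71.6001.
M = (71.6001)² = 5126.57 ppb.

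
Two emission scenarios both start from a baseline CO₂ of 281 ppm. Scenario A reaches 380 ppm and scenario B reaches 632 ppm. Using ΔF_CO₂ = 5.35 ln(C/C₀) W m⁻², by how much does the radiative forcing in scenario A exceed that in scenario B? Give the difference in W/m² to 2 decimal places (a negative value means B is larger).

ΔF_A − ΔF_B = -2.72 W/m²

ΔF_A = 5.35 ln(380/281) = 5.35 × 0.30182 = 1.6147 W/m².
ΔF_B = 5.35 ln(632/281) = 5.35 × 0.81053 = 4.3363 W/m².
Difference: 1.6147 − 4.3363 = -2.7216 W/m².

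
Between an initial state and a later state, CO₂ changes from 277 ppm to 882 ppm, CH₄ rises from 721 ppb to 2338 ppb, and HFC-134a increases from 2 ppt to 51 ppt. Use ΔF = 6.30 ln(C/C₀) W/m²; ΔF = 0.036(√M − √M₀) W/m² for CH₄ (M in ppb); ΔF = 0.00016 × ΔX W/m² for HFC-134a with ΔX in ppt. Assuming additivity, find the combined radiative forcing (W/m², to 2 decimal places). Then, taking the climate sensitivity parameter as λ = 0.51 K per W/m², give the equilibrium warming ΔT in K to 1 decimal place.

ΔF = 8.08 W/m²; ΔT = 4.1 K

CO₂: 6.30 × ln(882/277) = 6.30 × ln(3.18412) = 6.30 × 1.15818 = 7.2965 W/m².
CH₄: 0.036 × (√2338 − √721) = 0.036 × (48.3529 − 26.8514) = 0.036 × 21.5015 = 0.7741 W/m².
HFC-134a: ΔF = 0.00016 × (51 − 2) = 0.00016 × 49 = 0.0078 W/m².
Total ΔF = 7.2965 + 0.7741 + 0.0078 = 8.0784 W/m².
ΔT = λ ΔF = 0.51 × 8.08 = 4.1208 K.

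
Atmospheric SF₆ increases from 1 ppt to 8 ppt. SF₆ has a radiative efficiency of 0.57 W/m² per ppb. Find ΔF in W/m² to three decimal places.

ΔF = 0.004 W/m²

SF₆: Δ = 8 − 1 = 7 ppt = 0.007 ppb; ΔF = 0.57 × 0.007 = 0.0040 W/m².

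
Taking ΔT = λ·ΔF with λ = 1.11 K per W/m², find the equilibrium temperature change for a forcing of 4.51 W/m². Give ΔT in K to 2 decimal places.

ΔT = 5.01 K

ΔT = λ ΔF = 1.11 × 4.51 = 5.0061 K.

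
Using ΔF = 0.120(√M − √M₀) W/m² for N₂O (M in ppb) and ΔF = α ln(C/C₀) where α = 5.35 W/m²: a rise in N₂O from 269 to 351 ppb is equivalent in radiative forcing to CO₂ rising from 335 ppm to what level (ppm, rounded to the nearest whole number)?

N₂O forcing: 0.120 × (√351 − √269) = 0.120 × (18.7350 − 16.4012) = 0.120 × 2.3338 = 0.28006 W/m².
Set 5.35 ln(C/335) = 0.28006: ln(C/335) = 0.28006/5.35 = 0.05235, so C = 335 × e^0.05235 = 335 × 1.05374 = 353.00 ppm.

C ≈ 353 ppm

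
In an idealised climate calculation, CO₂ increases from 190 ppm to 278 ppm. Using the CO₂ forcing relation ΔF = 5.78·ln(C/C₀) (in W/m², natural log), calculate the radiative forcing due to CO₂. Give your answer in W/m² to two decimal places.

ΔF = 2.20 W/m²

CO₂: 5.78 × ln(278/190) = 5.78 × ln(1.46316) = 5.78 × 0.38060 = 2.1999 W/m².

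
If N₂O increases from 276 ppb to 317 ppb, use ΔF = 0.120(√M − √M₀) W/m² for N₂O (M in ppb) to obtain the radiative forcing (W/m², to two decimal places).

N₂O: 0.120 × (√317 − √276) = 0.120 × (17.8045 − 16.6132) = 0.120 × 1.1913 = 0.1430 W/m².

ΔF = 0.14 W/m²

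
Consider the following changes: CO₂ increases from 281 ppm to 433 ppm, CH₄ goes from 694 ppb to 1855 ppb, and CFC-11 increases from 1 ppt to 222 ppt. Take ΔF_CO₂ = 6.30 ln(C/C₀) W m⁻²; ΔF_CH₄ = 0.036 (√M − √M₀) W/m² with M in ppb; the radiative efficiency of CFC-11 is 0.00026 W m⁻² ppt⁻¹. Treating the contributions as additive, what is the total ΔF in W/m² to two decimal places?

CO₂: 6.30 × ln(433/281) = 6.30 × ln(1.54093) = 6.30 × 0.43239 = 2.7241 W/m².
CH₄: 0.036 × (√1855 − √694) = 0.036 × (43.0697 − 26.3439) = 0.036 × 16.7258 = 0.6021 W/m².
CFC-11: ΔF = 0.00026 × (222 − 1) = 0.00026 × 221 = 0.0575 W/m².
Total ΔF = 2.7241 + 0.6021 + 0.0575 = 3.3837 W/m².

ΔF = 3.38 W/m²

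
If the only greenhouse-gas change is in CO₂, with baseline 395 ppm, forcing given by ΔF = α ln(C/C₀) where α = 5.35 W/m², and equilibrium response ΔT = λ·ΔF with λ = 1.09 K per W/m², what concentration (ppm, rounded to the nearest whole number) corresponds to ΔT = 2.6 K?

C ≈ 617 ppm

Required forcing: ΔF = ΔT/λ = 2.6/1.09 = 2.3853 W/m².
Then ln(C/395) = ΔF/5.35 = 2.3853/5.35 = 0.44585.
So C = 395 × e^0.44585 = 395 × 1.56182 = 616.92 ppm.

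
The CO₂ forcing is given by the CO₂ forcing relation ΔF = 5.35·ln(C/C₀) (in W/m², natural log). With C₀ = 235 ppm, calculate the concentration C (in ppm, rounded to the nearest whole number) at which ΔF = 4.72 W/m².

C ≈ 568 ppm

Set 5.35 ln(C/235) = 4.72, so ln(C/235) = 4.72/5.35 = 0.88224.
Then C/235 = e^0.88224 = 2.41631, giving C = 235 × 2.41631 = 567.83 ppm.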